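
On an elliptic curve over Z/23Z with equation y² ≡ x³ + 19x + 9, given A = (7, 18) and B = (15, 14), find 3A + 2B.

(7, 5)

First 3A:
Repeated addition: build up to 3A.
2A: tangent at (7, 18): λ = (3·7² + 19)/(2·18) ≡ 5/13. 13⁻¹ ≡ 16 (mod 23), so λ ≡ 5·16 ≡ 11.
  x = λ² - 7 - 7 = 121 - 14 ≡ 15; y = λ·(7 - 15) - 18 ≡ 9. → (15, 9)
3A: (15, 9) + (7, 18). λ = (18 - 9)/(7 - 15) ≡ 9/15 mod 23. 15⁻¹ ≡ 20 (mod 23) since 15·20 = 300 ≡ 1, so λ ≡ 19.
  x = λ² - 15 - 7 = 361 - 22 ≡ 17; y = λ·(15 - 17) - 9 ≡ 22. → (17, 22)
3A = (17, 22).
Next 2B:
Repeated addition: build up to 2B.
2B: tangent at (15, 14): λ = (3·15² + 19)/(2·14) ≡ 4/5. 5⁻¹ ≡ 14 (mod 23), so λ ≡ 4·14 ≡ 10.
  x = λ² - 15 - 15 = 100 - 30 ≡ 1; y = λ·(15 - 1) - 14 ≡ 11. → (1, 11)
2B = (1, 11).
Finally 3A + 2B:
(17, 22) + (1, 11). λ = (11 - 22)/(1 - 17) ≡ 12/7 mod 23. 7⁻¹ ≡ 10 (mod 23) since 7·10 = 70 ≡ 1, so λ ≡ 5.
  x = λ² - 17 - 1 = 25 - 18 ≡ 7; y = λ·(17 - 7) - 22 ≡ 5. → (7, 5)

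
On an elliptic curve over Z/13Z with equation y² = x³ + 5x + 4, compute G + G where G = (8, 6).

(1, 6)

tangent at (8, 6): λ = (3·8² + 5)/(2·6) ≡ 2/12. 12⁻¹ ≡ 12 (mod 13), so λ ≡ 2·12 ≡ 11.
  x = λ² - 8 - 8 = 121 - 16 ≡ 1; y = λ·(8 - 1) - 6 ≡ 6. → (1, 6)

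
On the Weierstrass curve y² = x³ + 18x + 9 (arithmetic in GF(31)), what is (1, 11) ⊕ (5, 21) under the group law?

(1, 11) + (5, 21). λ = (21 - 11)/(5 - 1) ≡ 10/4 mod 31. 4⁻¹ ≡ 8 (mod 31), so λ ≡ 18.
  x = λ² - 1 - 5 = 324 - 6 ≡ 8; y = λ·(1 - 8) - 11 ≡ 18. → (8, 18)

(8, 18)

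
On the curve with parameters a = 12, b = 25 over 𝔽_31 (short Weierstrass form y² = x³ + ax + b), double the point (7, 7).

(0, 26)

tangent at (7, 7): λ = (3·7² + 12)/(2·7) ≡ 4/14. 14⁻¹ ≡ 20 (mod 31) since 14·20 = 280 ≡ 1, so λ ≡ 4·20 ≡ 18.
  x = λ² - 7 - 7 = 324 - 14 ≡ 0; y = λ·(7 - 0) - 7 ≡ 26. → (0, 26)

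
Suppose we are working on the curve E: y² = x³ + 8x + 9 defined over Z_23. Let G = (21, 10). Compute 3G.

Repeated addition: build up to 3G.
2G: tangent at (21, 10): λ = (3·21² + 8)/(2·10) ≡ 20/20. 20⁻¹ ≡ 15 (mod 23), so λ ≡ 20·15 ≡ 1.
  x = λ² - 21 - 21 = 1 - 42 ≡ 5; y = λ·(21 - 5) - 10 ≡ 6. → (5, 6)
3G: (5, 6) + (21, 10). λ = (10 - 6)/(21 - 5) ≡ 4/16 mod 23. 16⁻¹ ≡ 13 (mod 23), so λ ≡ 6.
  x = λ² - 5 - 21 = 36 - 26 ≡ 10; y = λ·(5 - 10) - 6 ≡ 10. → (10, 10)

(10, 10)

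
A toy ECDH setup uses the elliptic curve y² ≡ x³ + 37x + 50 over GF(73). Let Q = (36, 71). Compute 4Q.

(36, 2)

Repeated addition: build up to 4Q.
2Q: tangent at (36, 71): λ = (3·36² + 37)/(2·71) ≡ 56/69. 69⁻¹ ≡ 18 (mod 73) since 69·18 = 1242 ≡ 1, so λ ≡ 56·18 ≡ 59.
  x = λ² - 36 - 36 = 3481 - 72 ≡ 51; y = λ·(36 - 51) - 71 ≡ 66. → (51, 66)
3Q: (51, 66) + (36, 71). λ = (71 - 66)/(36 - 51) ≡ 5/58 mod 73. 58⁻¹ ≡ 34 (mod 73), so λ ≡ 24.
  x = λ² - 51 - 36 = 576 - 87 ≡ 51; y = λ·(51 - 51) - 66 ≡ 7. → (51, 7)
4Q: (51, 7) + (36, 71). λ = (71 - 7)/(36 - 51) ≡ 64/58 mod 73. 58⁻¹ ≡ 34 (mod 73), so λ ≡ 59.
  x = λ² - 51 - 36 = 3481 - 87 ≡ 36; y = λ·(51 - 36) - 7 ≡ 2. → (36, 2)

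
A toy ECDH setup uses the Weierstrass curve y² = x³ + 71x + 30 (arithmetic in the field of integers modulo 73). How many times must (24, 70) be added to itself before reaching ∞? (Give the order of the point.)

2P: tangent at (24, 70): λ = (3·24² + 71)/(2·70) ≡ 47/67. 67⁻¹ ≡ 12 (mod 73) since 67·12 = 804 ≡ 1, so λ ≡ 47·12 ≡ 53.
  x = λ² - 24 - 24 = 2809 - 48 ≡ 60; y = λ·(24 - 60) - 70 ≡ 66. → (60, 66)
3P: (60, 66) + (24, 70). λ = (70 - 66)/(24 - 60) ≡ 4/37 mod 73. 37⁻¹ ≡ 2 (mod 73), so λ ≡ 8.
  x = λ² - 60 - 24 = 64 - 84 ≡ 53; y = λ·(60 - 53) - 66 ≡ 63. → (53, 63)
4P: (53, 63) + (24, 70). λ = (70 - 63)/(24 - 53) ≡ 7/44 mod 73. 44⁻¹ ≡ 5 (mod 73), so λ ≡ 35.
  x = λ² - 53 - 24 = 1225 - 77 ≡ 53; y = λ·(53 - 53) - 63 ≡ 10. → (53, 10)
5P: (53, 10) + (24, 70). λ = (70 - 10)/(24 - 53) ≡ 60/44 mod 73. 44⁻¹ ≡ 5 (mod 73), so λ ≡ 8.
  x = λ² - 53 - 24 = 64 - 77 ≡ 60; y = λ·(53 - 60) - 10 ≡ 7. → (60, 7)
6P: (60, 7) + (24, 70). λ = (70 - 7)/(24 - 60) ≡ 63/37 mod 73. 37⁻¹ ≡ 2 (mod 73) since 37·2 = 74 ≡ 1, so λ ≡ 53.
  x = λ² - 60 - 24 = 2809 - 84 ≡ 24; y = λ·(60 - 24) - 7 ≡ 3. → (24, 3)
7P: (24, 3) + (24, 70): same x and y₁ ≡ -y₂, so the sum is ∞.
7P = ∞, so the order is 7.

7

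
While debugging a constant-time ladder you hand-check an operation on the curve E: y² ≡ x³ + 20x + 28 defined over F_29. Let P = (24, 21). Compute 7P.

Double-and-add on 7 = (111)₂. Start with P = (24, 21) for the leading 1-bit.
double: tangent at (24, 21): λ = (3·24² + 20)/(2·21) ≡ 8/13. 13⁻¹ ≡ 9 (mod 29), so λ ≡ 8·9 ≡ 14.
  x = λ² - 24 - 24 = 196 - 48 ≡ 3; y = λ·(24 - 3) - 21 ≡ 12. → (3, 12)
add P: (3, 12) + (24, 21). λ = (21 - 12)/(24 - 3) ≡ 9/21 mod 29. 21⁻¹ ≡ 18 (mod 29) since 21·18 = 378 ≡ 1, so λ ≡ 17.
  x = λ² - 3 - 24 = 289 - 27 ≡ 1; y = λ·(3 - 1) - 12 ≡ 22. → (1, 22)
double: tangent at (1, 22): λ = (3·1² + 20)/(2·22) ≡ 23/15. 15⁻¹ ≡ 2 (mod 29), so λ ≡ 23·2 ≡ 17.
  x = λ² - 1 - 1 = 289 - 2 ≡ 26; y = λ·(1 - 26) - 22 ≡ 17. → (26, 17)
add P: (26, 17) + (24, 21). λ = (21 - 17)/(24 - 26) ≡ 4/27 mod 29. 27⁻¹ ≡ 14 (mod 29), so λ ≡ 27.
  x = λ² - 26 - 24 = 729 - 50 ≡ 12; y = λ·(26 - 12) - 17 ≡ 13. → (12, 13)

(12, 13)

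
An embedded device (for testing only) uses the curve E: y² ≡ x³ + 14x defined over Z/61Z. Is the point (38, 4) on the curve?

yes

y² = 4² ≡ 16; x³ + 14x + 0 = 55404 ≡ 16 (mod 61). 16 = 16.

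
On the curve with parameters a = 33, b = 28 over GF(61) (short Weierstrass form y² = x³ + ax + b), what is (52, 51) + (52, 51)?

tangent at (52, 51): λ = (3·52² + 33)/(2·51) ≡ 32/41. 41⁻¹ ≡ 3 (mod 61) since 41·3 = 123 ≡ 1, so λ ≡ 32·3 ≡ 35.
  x = λ² - 52 - 52 = 1225 - 104 ≡ 23; y = λ·(52 - 23) - 51 ≡ 49. → (23, 49)

(23, 49)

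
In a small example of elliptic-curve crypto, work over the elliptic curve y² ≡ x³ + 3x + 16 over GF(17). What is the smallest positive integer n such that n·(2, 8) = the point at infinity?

5

2P: tangent at (2, 8): λ = (3·2² + 3)/(2·8) ≡ 15/16. 16⁻¹ ≡ 16 (mod 17), so λ ≡ 15·16 ≡ 2.
  x = λ² - 2 - 2 = 4 - 4 ≡ 0; y = λ·(2 - 0) - 8 ≡ 13. → (0, 13)
3P: (0, 13) + (2, 8). λ = (8 - 13)/(2 - 0) ≡ 12/2 mod 17. 2⁻¹ ≡ 9 (mod 17), so λ ≡ 6.
  x = λ² - 0 - 2 = 36 - 2 ≡ 0; y = λ·(0 - 0) - 13 ≡ 4. → (0, 4)
4P: (0, 4) + (2, 8). λ = (8 - 4)/(2 - 0) ≡ 4/2 mod 17. 2⁻¹ ≡ 9 (mod 17) since 2·9 = 18 ≡ 1, so λ ≡ 2.
  x = λ² - 0 - 2 = 4 - 2 ≡ 2; y = λ·(0 - 2) - 4 ≡ 9. → (2, 9)
5P: (2, 9) + (2, 8): same x and y₁ ≡ -y₂, so the sum is the point at infinity.
5P = the point at infinity, so the order is 5.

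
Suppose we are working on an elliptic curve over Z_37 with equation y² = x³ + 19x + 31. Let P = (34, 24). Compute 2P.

tangent at (34, 24): λ = (3·34² + 19)/(2·24) ≡ 9/11. 11⁻¹ ≡ 27 (mod 37) since 11·27 = 297 ≡ 1, so λ ≡ 9·27 ≡ 21.
  x = λ² - 34 - 34 = 441 - 68 ≡ 3; y = λ·(34 - 3) - 24 ≡ 35. → (3, 35)

(3, 35)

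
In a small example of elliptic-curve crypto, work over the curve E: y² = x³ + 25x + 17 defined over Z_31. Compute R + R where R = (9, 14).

(23, 7)

tangent at (9, 14): λ = (3·9² + 25)/(2·14) ≡ 20/28. 28⁻¹ ≡ 10 (mod 31), so λ ≡ 20·10 ≡ 14.
  x = λ² - 9 - 9 = 196 - 18 ≡ 23; y = λ·(9 - 23) - 14 ≡ 7. → (23, 7)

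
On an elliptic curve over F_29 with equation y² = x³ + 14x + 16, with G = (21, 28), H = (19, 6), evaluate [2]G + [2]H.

First 2G:
Repeated addition: build up to 2G.
2G: tangent at (21, 28): λ = (3·21² + 14)/(2·28) ≡ 3/27. 27⁻¹ ≡ 14 (mod 29), so λ ≡ 3·14 ≡ 13.
  x = λ² - 21 - 21 = 169 - 42 ≡ 11; y = λ·(21 - 11) - 28 ≡ 15. → (11, 15)
2G = (11, 15).
Next 2H:
Repeated addition: build up to 2H.
2H: tangent at (19, 6): λ = (3·19² + 14)/(2·6) ≡ 24/12. 12⁻¹ ≡ 17 (mod 29), so λ ≡ 24·17 ≡ 2.
  x = λ² - 19 - 19 = 4 - 38 ≡ 24; y = λ·(19 - 24) - 6 ≡ 13. → (24, 13)
2H = (24, 13).
Finally 2G + 2H:
(11, 15) + (24, 13). λ = (13 - 15)/(24 - 11) ≡ 27/13 mod 29. 13⁻¹ ≡ 9 (mod 29), so λ ≡ 11.
  x = λ² - 11 - 24 = 121 - 35 ≡ 28; y = λ·(11 - 28) - 15 ≡ 1. → (28, 1)

(28, 1)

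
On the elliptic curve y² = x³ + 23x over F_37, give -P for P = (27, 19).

-(27, 19) = (27, -19 mod 37) = (27, 18).

(27, 18)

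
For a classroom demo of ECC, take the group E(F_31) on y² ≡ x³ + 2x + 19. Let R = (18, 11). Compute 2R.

tangent at (18, 11): λ = (3·18² + 2)/(2·11) ≡ 13/22. 22⁻¹ ≡ 24 (mod 31) since 22·24 = 528 ≡ 1, so λ ≡ 13·24 ≡ 2.
  x = λ² - 18 - 18 = 4 - 36 ≡ 30; y = λ·(18 - 30) - 11 ≡ 27. → (30, 27)

(30, 27)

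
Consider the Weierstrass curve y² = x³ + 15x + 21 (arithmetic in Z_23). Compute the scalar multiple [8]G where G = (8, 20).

Repeated addition: build up to 8G.
2G: tangent at (8, 20): λ = (3·8² + 15)/(2·20) ≡ 0/17. 17⁻¹ ≡ 19 (mod 23) since 17·19 = 323 ≡ 1, so λ ≡ 0·19 ≡ 0.
  x = λ² - 8 - 8 = 0 - 16 ≡ 7; y = λ·(8 - 7) - 20 ≡ 3. → (7, 3)
3G: (7, 3) + (8, 20). λ = (20 - 3)/(8 - 7) ≡ 17/1 mod 23. 1⁻¹ ≡ 1 (mod 23), so λ ≡ 17.
  x = λ² - 7 - 8 = 289 - 15 ≡ 21; y = λ·(7 - 21) - 3 ≡ 12. → (21, 12)
4G: (21, 12) + (8, 20). λ = (20 - 12)/(8 - 21) ≡ 8/10 mod 23. 10⁻¹ ≡ 7 (mod 23), so λ ≡ 10.
  x = λ² - 21 - 8 = 100 - 29 ≡ 2; y = λ·(21 - 2) - 12 ≡ 17. → (2, 17)
5G: (2, 17) + (8, 20). λ = (20 - 17)/(8 - 2) ≡ 3/6 mod 23. 6⁻¹ ≡ 4 (mod 23) since 6·4 = 24 ≡ 1, so λ ≡ 12.
  x = λ² - 2 - 8 = 144 - 10 ≡ 19; y = λ·(2 - 19) - 17 ≡ 9. → (19, 9)
6G: (19, 9) + (8, 20). λ = (20 - 9)/(8 - 19) ≡ 11/12 mod 23. 12⁻¹ ≡ 2 (mod 23) since 12·2 = 24 ≡ 1, so λ ≡ 22.
  x = λ² - 19 - 8 = 484 - 27 ≡ 20; y = λ·(19 - 20) - 9 ≡ 15. → (20, 15)
7G: (20, 15) + (8, 20). λ = (20 - 15)/(8 - 20) ≡ 5/11 mod 23. 11⁻¹ ≡ 21 (mod 23) since 11·21 = 231 ≡ 1, so λ ≡ 13.
  x = λ² - 20 - 8 = 169 - 28 ≡ 3; y = λ·(20 - 3) - 15 ≡ 22. → (3, 22)
8G: (3, 22) + (8, 20). λ = (20 - 22)/(8 - 3) ≡ 21/5 mod 23. 5⁻¹ ≡ 14 (mod 23), so λ ≡ 18.
  x = λ² - 3 - 8 = 324 - 11 ≡ 14; y = λ·(3 - 14) - 22 ≡ 10. → (14, 10)

(14, 10)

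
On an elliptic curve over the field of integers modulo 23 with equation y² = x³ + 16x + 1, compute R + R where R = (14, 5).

(11, 6)

tangent at (14, 5): λ = (3·14² + 16)/(2·5) ≡ 6/10. 10⁻¹ ≡ 7 (mod 23) since 10·7 = 70 ≡ 1, so λ ≡ 6·7 ≡ 19.
  x = λ² - 14 - 14 = 361 - 28 ≡ 11; y = λ·(14 - 11) - 5 ≡ 6. → (11, 6)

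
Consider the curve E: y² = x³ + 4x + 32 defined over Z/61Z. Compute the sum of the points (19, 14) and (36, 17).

(19, 14) + (36, 17). λ = (17 - 14)/(36 - 19) ≡ 3/17 mod 61. 17⁻¹ ≡ 18 (mod 61), so λ ≡ 54.
  x = λ² - 19 - 36 = 2916 - 55 ≡ 55; y = λ·(19 - 55) - 14 ≡ 55. → (55, 55)

(55, 55)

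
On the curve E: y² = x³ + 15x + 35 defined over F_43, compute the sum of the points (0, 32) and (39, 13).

(0, 32) + (39, 13). λ = (13 - 32)/(39 - 0) ≡ 24/39 mod 43. 39⁻¹ ≡ 32 (mod 43), so λ ≡ 37.
  x = λ² - 0 - 39 = 1369 - 39 ≡ 40; y = λ·(0 - 40) - 32 ≡ 36. → (40, 36)

(40, 36)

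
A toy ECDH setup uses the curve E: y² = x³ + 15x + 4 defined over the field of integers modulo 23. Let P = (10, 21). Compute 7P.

Repeated addition: build up to 7P.
2P: tangent at (10, 21): λ = (3·10² + 15)/(2·21) ≡ 16/19. 19⁻¹ ≡ 17 (mod 23) since 19·17 = 323 ≡ 1, so λ ≡ 16·17 ≡ 19.
  x = λ² - 10 - 10 = 361 - 20 ≡ 19; y = λ·(10 - 19) - 21 ≡ 15. → (19, 15)
3P: (19, 15) + (10, 21). λ = (21 - 15)/(10 - 19) ≡ 6/14 mod 23. 14⁻¹ ≡ 5 (mod 23), so λ ≡ 7.
  x = λ² - 19 - 10 = 49 - 29 ≡ 20; y = λ·(19 - 20) - 15 ≡ 1. → (20, 1)
4P: (20, 1) + (10, 21). λ = (21 - 1)/(10 - 20) ≡ 20/13 mod 23. 13⁻¹ ≡ 16 (mod 23), so λ ≡ 21.
  x = λ² - 20 - 10 = 441 - 30 ≡ 20; y = λ·(20 - 20) - 1 ≡ 22. → (20, 22)
5P: (20, 22) + (10, 21). λ = (21 - 22)/(10 - 20) ≡ 22/13 mod 23. 13⁻¹ ≡ 16 (mod 23), so λ ≡ 7.
  x = λ² - 20 - 10 = 49 - 30 ≡ 19; y = λ·(20 - 19) - 22 ≡ 8. → (19, 8)
6P: (19, 8) + (10, 21). λ = (21 - 8)/(10 - 19) ≡ 13/14 mod 23. 14⁻¹ ≡ 5 (mod 23) since 14·5 = 70 ≡ 1, so λ ≡ 19.
  x = λ² - 19 - 10 = 361 - 29 ≡ 10; y = λ·(19 - 10) - 8 ≡ 2. → (10, 2)
7P: (10, 2) + (10, 21): same x and y₁ ≡ -y₂, so the sum is O.

O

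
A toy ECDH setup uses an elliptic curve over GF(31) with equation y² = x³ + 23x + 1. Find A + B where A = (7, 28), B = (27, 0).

(25, 22)

(7, 28) + (27, 0). λ = (0 - 28)/(27 - 7) ≡ 3/20 mod 31. 20⁻¹ ≡ 14 (mod 31), so λ ≡ 11.
  x = λ² - 7 - 27 = 121 - 34 ≡ 25; y = λ·(7 - 25) - 28 ≡ 22. → (25, 22)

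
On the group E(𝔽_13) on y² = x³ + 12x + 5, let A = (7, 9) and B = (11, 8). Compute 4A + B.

(9, 7)

First 4A:
Double-and-add on 4 = (100)₂. Start with A = (7, 9) for the leading 1-bit.
double: tangent at (7, 9): λ = (3·7² + 12)/(2·9) ≡ 3/5. 5⁻¹ ≡ 8 (mod 13), so λ ≡ 3·8 ≡ 11.
  x = λ² - 7 - 7 = 121 - 14 ≡ 3; y = λ·(7 - 3) - 9 ≡ 9. → (3, 9)
double: tangent at (3, 9): λ = (3·3² + 12)/(2·9) ≡ 0/5. 5⁻¹ ≡ 8 (mod 13), so λ ≡ 0·8 ≡ 0.
  x = λ² - 3 - 3 = 0 - 6 ≡ 7; y = λ·(3 - 7) - 9 ≡ 4. → (7, 4)
4A = (7, 4).
Finally 4A + B:
(7, 4) + (11, 8). λ = (8 - 4)/(11 - 7) ≡ 4/4 mod 13. 4⁻¹ ≡ 10 (mod 13), so λ ≡ 1.
  x = λ² - 7 - 11 = 1 - 18 ≡ 9; y = λ·(7 - 9) - 4 ≡ 7. → (9, 7)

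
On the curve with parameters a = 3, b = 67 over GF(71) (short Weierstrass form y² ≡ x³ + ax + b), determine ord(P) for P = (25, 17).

2P: tangent at (25, 17): λ = (3·25² + 3)/(2·17) ≡ 32/34. 34⁻¹ ≡ 23 (mod 71), so λ ≡ 32·23 ≡ 26.
  x = λ² - 25 - 25 = 676 - 50 ≡ 58; y = λ·(25 - 58) - 17 ≡ 48. → (58, 48)
3P: (58, 48) + (25, 17). λ = (17 - 48)/(25 - 58) ≡ 40/38 mod 71. 38⁻¹ ≡ 43 (mod 71), so λ ≡ 16.
  x = λ² - 58 - 25 = 256 - 83 ≡ 31; y = λ·(58 - 31) - 48 ≡ 29. → (31, 29)
4P: (31, 29) + (25, 17). λ = (17 - 29)/(25 - 31) ≡ 59/65 mod 71. 65⁻¹ ≡ 59 (mod 71), so λ ≡ 2.
  x = λ² - 31 - 25 = 4 - 56 ≡ 19; y = λ·(31 - 19) - 29 ≡ 66. → (19, 66)
5P: (19, 66) + (25, 17). λ = (17 - 66)/(25 - 19) ≡ 22/6 mod 71. 6⁻¹ ≡ 12 (mod 71), so λ ≡ 51.
  x = λ² - 19 - 25 = 2601 - 44 ≡ 1; y = λ·(19 - 1) - 66 ≡ 0. → (1, 0)
6P: (1, 0) + (25, 17). λ = (17 - 0)/(25 - 1) ≡ 17/24 mod 71. 24⁻¹ ≡ 3 (mod 71), so λ ≡ 51.
  x = λ² - 1 - 25 = 2601 - 26 ≡ 19; y = λ·(1 - 19) - 0 ≡ 5. → (19, 5)
7P: (19, 5) + (25, 17). λ = (17 - 5)/(25 - 19) ≡ 12/6 mod 71. 6⁻¹ ≡ 12 (mod 71), so λ ≡ 2.
  x = λ² - 19 - 25 = 4 - 44 ≡ 31; y = λ·(19 - 31) - 5 ≡ 42. → (31, 42)
8P: (31, 42) + (25, 17). λ = (17 - 42)/(25 - 31) ≡ 46/65 mod 71. 65⁻¹ ≡ 59 (mod 71), so λ ≡ 16.
  x = λ² - 31 - 25 = 256 - 56 ≡ 58; y = λ·(31 - 58) - 42 ≡ 23. → (58, 23)
9P: (58, 23) + (25, 17). λ = (17 - 23)/(25 - 58) ≡ 65/38 mod 71. 38⁻¹ ≡ 43 (mod 71), so λ ≡ 26.
  x = λ² - 58 - 25 = 676 - 83 ≡ 25; y = λ·(58 - 25) - 23 ≡ 54. → (25, 54)
10P: (25, 54) + (25, 17): same x and y₁ ≡ -y₂, so the sum is O.
10P = O, so the order is 10.

10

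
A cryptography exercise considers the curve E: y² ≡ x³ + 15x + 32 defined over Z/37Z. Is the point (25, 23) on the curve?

yes

y² = 23² ≡ 11; x³ + 15x + 32 = 16032 ≡ 11 (mod 37). 11 = 11.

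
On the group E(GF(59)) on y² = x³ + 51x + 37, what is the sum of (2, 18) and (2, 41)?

The two points share x = 2 and their y-coordinates satisfy 18 + 41 ≡ 0 (mod 59), so they are inverses. Their sum is O.

O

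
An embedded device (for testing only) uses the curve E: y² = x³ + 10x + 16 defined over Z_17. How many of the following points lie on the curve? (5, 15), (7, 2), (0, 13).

(5, 15): 15² ≡ 4, rhs ≡ 4 → on.
(7, 2): 2² ≡ 4, rhs ≡ 4 → on.
(0, 13): 13² ≡ 16, rhs ≡ 16 → on.

3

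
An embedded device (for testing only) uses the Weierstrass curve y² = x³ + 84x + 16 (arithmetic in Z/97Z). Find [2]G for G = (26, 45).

tangent at (26, 45): λ = (3·26² + 84)/(2·45) ≡ 75/90. 90⁻¹ ≡ 83 (mod 97), so λ ≡ 75·83 ≡ 17.
  x = λ² - 26 - 26 = 289 - 52 ≡ 43; y = λ·(26 - 43) - 45 ≡ 54. → (43, 54)

(43, 54)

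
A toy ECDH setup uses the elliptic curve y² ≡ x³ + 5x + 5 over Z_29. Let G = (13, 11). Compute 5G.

Double-and-add on 5 = (101)₂. Start with G = (13, 11) for the leading 1-bit.
double: tangent at (13, 11): λ = (3·13² + 5)/(2·11) ≡ 19/22. 22⁻¹ ≡ 4 (mod 29), so λ ≡ 19·4 ≡ 18.
  x = λ² - 13 - 13 = 324 - 26 ≡ 8; y = λ·(13 - 8) - 11 ≡ 21. → (8, 21)
double: tangent at (8, 21): λ = (3·8² + 5)/(2·21) ≡ 23/13. 13⁻¹ ≡ 9 (mod 29) since 13·9 = 117 ≡ 1, so λ ≡ 23·9 ≡ 4.
  x = λ² - 8 - 8 = 16 - 16 ≡ 0; y = λ·(8 - 0) - 21 ≡ 11. → (0, 11)
add G: (0, 11) + (13, 11). λ = (11 - 11)/(13 - 0) ≡ 0/13 mod 29. 13⁻¹ ≡ 9 (mod 29), so λ ≡ 0.
  x = λ² - 0 - 13 = 0 - 13 ≡ 16; y = λ·(0 - 16) - 11 ≡ 18. → (16, 18)

(16, 18)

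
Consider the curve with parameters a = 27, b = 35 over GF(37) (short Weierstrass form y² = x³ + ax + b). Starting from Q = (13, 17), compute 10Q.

(16, 7)

Double-and-add on 10 = (1010)₂. Start with Q = (13, 17) for the leading 1-bit.
double: tangent at (13, 17): λ = (3·13² + 27)/(2·17) ≡ 16/34. 34⁻¹ ≡ 12 (mod 37), so λ ≡ 16·12 ≡ 7.
  x = λ² - 13 - 13 = 49 - 26 ≡ 23; y = λ·(13 - 23) - 17 ≡ 24. → (23, 24)
double: tangent at (23, 24): λ = (3·23² + 27)/(2·24) ≡ 23/11. 11⁻¹ ≡ 27 (mod 37), so λ ≡ 23·27 ≡ 29.
  x = λ² - 23 - 23 = 841 - 46 ≡ 18; y = λ·(23 - 18) - 24 ≡ 10. → (18, 10)
add Q: (18, 10) + (13, 17). λ = (17 - 10)/(13 - 18) ≡ 7/32 mod 37. 32⁻¹ ≡ 22 (mod 37) since 32·22 = 704 ≡ 1, so λ ≡ 6.
  x = λ² - 18 - 13 = 36 - 31 ≡ 5; y = λ·(18 - 5) - 10 ≡ 31. → (5, 31)
double: tangent at (5, 31): λ = (3·5² + 27)/(2·31) ≡ 28/25. 25⁻¹ ≡ 3 (mod 37), so λ ≡ 28·3 ≡ 10.
  x = λ² - 5 - 5 = 100 - 10 ≡ 16; y = λ·(5 - 16) - 31 ≡ 7. → (16, 7)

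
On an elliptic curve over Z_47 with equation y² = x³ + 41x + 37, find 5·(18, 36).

Write Q = (18, 36).
Double-and-add on 5 = (101)₂. Start with Q = (18, 36) for the leading 1-bit.
double: tangent at (18, 36): λ = (3·18² + 41)/(2·36) ≡ 26/25. 25⁻¹ ≡ 32 (mod 47), so λ ≡ 26·32 ≡ 33.
  x = λ² - 18 - 18 = 1089 - 36 ≡ 19; y = λ·(18 - 19) - 36 ≡ 25. → (19, 25)
double: tangent at (19, 25): λ = (3·19² + 41)/(2·25) ≡ 43/3. 3⁻¹ ≡ 16 (mod 47), so λ ≡ 43·16 ≡ 30.
  x = λ² - 19 - 19 = 900 - 38 ≡ 16; y = λ·(19 - 16) - 25 ≡ 18. → (16, 18)
add Q: (16, 18) + (18, 36). λ = (36 - 18)/(18 - 16) ≡ 18/2 mod 47. 2⁻¹ ≡ 24 (mod 47) since 2·24 = 48 ≡ 1, so λ ≡ 9.
  x = λ² - 16 - 18 = 81 - 34 ≡ 0; y = λ·(16 - 0) - 18 ≡ 32. → (0, 32)

(0, 32)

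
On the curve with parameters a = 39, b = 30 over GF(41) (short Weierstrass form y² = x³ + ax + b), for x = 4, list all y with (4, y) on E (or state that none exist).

2, 39

x³ + 39x + 30 = 250 ≡ 4 (mod 41).
Square roots of 4 mod 41: 2 and 39 (since 2² = 4 ≡ 4).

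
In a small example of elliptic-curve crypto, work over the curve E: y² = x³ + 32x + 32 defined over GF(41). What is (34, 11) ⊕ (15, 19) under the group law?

(34, 11) + (15, 19). λ = (19 - 11)/(15 - 34) ≡ 8/22 mod 41. 22⁻¹ ≡ 28 (mod 41) since 22·28 = 616 ≡ 1, so λ ≡ 19.
  x = λ² - 34 - 15 = 361 - 49 ≡ 25; y = λ·(34 - 25) - 11 ≡ 37. → (25, 37)

(25, 37)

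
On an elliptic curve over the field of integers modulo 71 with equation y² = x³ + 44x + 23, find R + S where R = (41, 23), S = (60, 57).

(41, 23) + (60, 57). λ = (57 - 23)/(60 - 41) ≡ 34/19 mod 71. 19⁻¹ ≡ 15 (mod 71), so λ ≡ 13.
  x = λ² - 41 - 60 = 169 - 101 ≡ 68; y = λ·(41 - 68) - 23 ≡ 52. → (68, 52)

(68, 52)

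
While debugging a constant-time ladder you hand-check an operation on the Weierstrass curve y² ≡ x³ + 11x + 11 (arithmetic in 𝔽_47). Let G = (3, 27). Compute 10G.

(25, 42)

Repeated addition: build up to 10G.
2G: tangent at (3, 27): λ = (3·3² + 11)/(2·27) ≡ 38/7. 7⁻¹ ≡ 27 (mod 47), so λ ≡ 38·27 ≡ 39.
  x = λ² - 3 - 3 = 1521 - 6 ≡ 11; y = λ·(3 - 11) - 27 ≡ 37. → (11, 37)
3G: (11, 37) + (3, 27). λ = (27 - 37)/(3 - 11) ≡ 37/39 mod 47. 39⁻¹ ≡ 41 (mod 47), so λ ≡ 13.
  x = λ² - 11 - 3 = 169 - 14 ≡ 14; y = λ·(11 - 14) - 37 ≡ 18. → (14, 18)
4G: (14, 18) + (3, 27). λ = (27 - 18)/(3 - 14) ≡ 9/36 mod 47. 36⁻¹ ≡ 17 (mod 47), so λ ≡ 12.
  x = λ² - 14 - 3 = 144 - 17 ≡ 33; y = λ·(14 - 33) - 18 ≡ 36. → (33, 36)
5G: (33, 36) + (3, 27). λ = (27 - 36)/(3 - 33) ≡ 38/17 mod 47. 17⁻¹ ≡ 36 (mod 47) since 17·36 = 612 ≡ 1, so λ ≡ 5.
  x = λ² - 33 - 3 = 25 - 36 ≡ 36; y = λ·(33 - 36) - 36 ≡ 43. → (36, 43)
6G: (36, 43) + (3, 27). λ = (27 - 43)/(3 - 36) ≡ 31/14 mod 47. 14⁻¹ ≡ 37 (mod 47) since 14·37 = 518 ≡ 1, so λ ≡ 19.
  x = λ² - 36 - 3 = 361 - 39 ≡ 40; y = λ·(36 - 40) - 43 ≡ 22. → (40, 22)
7G: (40, 22) + (3, 27). λ = (27 - 22)/(3 - 40) ≡ 5/10 mod 47. 10⁻¹ ≡ 33 (mod 47) since 10·33 = 330 ≡ 1, so λ ≡ 24.
  x = λ² - 40 - 3 = 576 - 43 ≡ 16; y = λ·(40 - 16) - 22 ≡ 37. → (16, 37)
8G: (16, 37) + (3, 27). λ = (27 - 37)/(3 - 16) ≡ 37/34 mod 47. 34⁻¹ ≡ 18 (mod 47), so λ ≡ 8.
  x = λ² - 16 - 3 = 64 - 19 ≡ 45; y = λ·(16 - 45) - 37 ≡ 13. → (45, 13)
9G: (45, 13) + (3, 27). λ = (27 - 13)/(3 - 45) ≡ 14/5 mod 47. 5⁻¹ ≡ 19 (mod 47) since 5·19 = 95 ≡ 1, so λ ≡ 31.
  x = λ² - 45 - 3 = 961 - 48 ≡ 20; y = λ·(45 - 20) - 13 ≡ 10. → (20, 10)
10G: (20, 10) + (3, 27). λ = (27 - 10)/(3 - 20) ≡ 17/30 mod 47. 30⁻¹ ≡ 11 (mod 47), so λ ≡ 46.
  x = λ² - 20 - 3 = 2116 - 23 ≡ 25; y = λ·(20 - 25) - 10 ≡ 42. → (25, 42)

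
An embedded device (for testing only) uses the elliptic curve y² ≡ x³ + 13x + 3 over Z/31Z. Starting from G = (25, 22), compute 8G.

(30, 12)

Double-and-add on 8 = (1000)₂. Start with G = (25, 22) for the leading 1-bit.
double: tangent at (25, 22): λ = (3·25² + 13)/(2·22) ≡ 28/13. 13⁻¹ ≡ 12 (mod 31), so λ ≡ 28·12 ≡ 26.
  x = λ² - 25 - 25 = 676 - 50 ≡ 6; y = λ·(25 - 6) - 22 ≡ 7. → (6, 7)
double: tangent at (6, 7): λ = (3·6² + 13)/(2·7) ≡ 28/14. 14⁻¹ ≡ 20 (mod 31) since 14·20 = 280 ≡ 1, so λ ≡ 28·20 ≡ 2.
  x = λ² - 6 - 6 = 4 - 12 ≡ 23; y = λ·(6 - 23) - 7 ≡ 21. → (23, 21)
double: tangent at (23, 21): λ = (3·23² + 13)/(2·21) ≡ 19/11. 11⁻¹ ≡ 17 (mod 31) since 11·17 = 187 ≡ 1, so λ ≡ 19·17 ≡ 13.
  x = λ² - 23 - 23 = 169 - 46 ≡ 30; y = λ·(23 - 30) - 21 ≡ 12. → (30, 12)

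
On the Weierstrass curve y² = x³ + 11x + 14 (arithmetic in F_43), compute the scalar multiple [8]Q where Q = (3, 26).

(38, 7)

Repeated addition: build up to 8Q.
2Q: tangent at (3, 26): λ = (3·3² + 11)/(2·26) ≡ 38/9. 9⁻¹ ≡ 24 (mod 43), so λ ≡ 38·24 ≡ 9.
  x = λ² - 3 - 3 = 81 - 6 ≡ 32; y = λ·(3 - 32) - 26 ≡ 14. → (32, 14)
3Q: (32, 14) + (3, 26). λ = (26 - 14)/(3 - 32) ≡ 12/14 mod 43. 14⁻¹ ≡ 40 (mod 43), so λ ≡ 7.
  x = λ² - 32 - 3 = 49 - 35 ≡ 14; y = λ·(32 - 14) - 14 ≡ 26. → (14, 26)
4Q: (14, 26) + (3, 26). λ = (26 - 26)/(3 - 14) ≡ 0/32 mod 43. 32⁻¹ ≡ 39 (mod 43), so λ ≡ 0.
  x = λ² - 14 - 3 = 0 - 17 ≡ 26; y = λ·(14 - 26) - 26 ≡ 17. → (26, 17)
5Q: (26, 17) + (3, 26). λ = (26 - 17)/(3 - 26) ≡ 9/20 mod 43. 20⁻¹ ≡ 28 (mod 43) since 20·28 = 560 ≡ 1, so λ ≡ 37.
  x = λ² - 26 - 3 = 1369 - 29 ≡ 7; y = λ·(26 - 7) - 17 ≡ 41. → (7, 41)
6Q: (7, 41) + (3, 26). λ = (26 - 41)/(3 - 7) ≡ 28/39 mod 43. 39⁻¹ ≡ 32 (mod 43) since 39·32 = 1248 ≡ 1, so λ ≡ 36.
  x = λ² - 7 - 3 = 1296 - 10 ≡ 39; y = λ·(7 - 39) - 41 ≡ 11. → (39, 11)
7Q: (39, 11) + (3, 26). λ = (26 - 11)/(3 - 39) ≡ 15/7 mod 43. 7⁻¹ ≡ 37 (mod 43), so λ ≡ 39.
  x = λ² - 39 - 3 = 1521 - 42 ≡ 17; y = λ·(39 - 17) - 11 ≡ 30. → (17, 30)
8Q: (17, 30) + (3, 26). λ = (26 - 30)/(3 - 17) ≡ 39/29 mod 43. 29⁻¹ ≡ 3 (mod 43), so λ ≡ 31.
  x = λ² - 17 - 3 = 961 - 20 ≡ 38; y = λ·(17 - 38) - 30 ≡ 7. → (38, 7)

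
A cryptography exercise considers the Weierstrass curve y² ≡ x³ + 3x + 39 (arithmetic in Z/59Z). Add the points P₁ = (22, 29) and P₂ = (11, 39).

(22, 29) + (11, 39). λ = (39 - 29)/(11 - 22) ≡ 10/48 mod 59. 48⁻¹ ≡ 16 (mod 59), so λ ≡ 42.
  x = λ² - 22 - 11 = 1764 - 33 ≡ 20; y = λ·(22 - 20) - 29 ≡ 55. → (20, 55)

(20, 55)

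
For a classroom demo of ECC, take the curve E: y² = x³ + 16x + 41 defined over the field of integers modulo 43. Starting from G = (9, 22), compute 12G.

(9, 21)

Repeated addition: build up to 12G.
2G: tangent at (9, 22): λ = (3·9² + 16)/(2·22) ≡ 1/1. 1⁻¹ ≡ 1 (mod 43), so λ ≡ 1·1 ≡ 1.
  x = λ² - 9 - 9 = 1 - 18 ≡ 26; y = λ·(9 - 26) - 22 ≡ 4. → (26, 4)
3G: (26, 4) + (9, 22). λ = (22 - 4)/(9 - 26) ≡ 18/26 mod 43. 26⁻¹ ≡ 5 (mod 43) since 26·5 = 130 ≡ 1, so λ ≡ 4.
  x = λ² - 26 - 9 = 16 - 35 ≡ 24; y = λ·(26 - 24) - 4 ≡ 4. → (24, 4)
4G: (24, 4) + (9, 22). λ = (22 - 4)/(9 - 24) ≡ 18/28 mod 43. 28⁻¹ ≡ 20 (mod 43) since 28·20 = 560 ≡ 1, so λ ≡ 16.
  x = λ² - 24 - 9 = 256 - 33 ≡ 8; y = λ·(24 - 8) - 4 ≡ 37. → (8, 37)
5G: (8, 37) + (9, 22). λ = (22 - 37)/(9 - 8) ≡ 28/1 mod 43. 1⁻¹ ≡ 1 (mod 43) since 1·1 = 1 ≡ 1, so λ ≡ 28.
  x = λ² - 8 - 9 = 784 - 17 ≡ 36; y = λ·(8 - 36) - 37 ≡ 39. → (36, 39)
6G: (36, 39) + (9, 22). λ = (22 - 39)/(9 - 36) ≡ 26/16 mod 43. 16⁻¹ ≡ 35 (mod 43), so λ ≡ 7.
  x = λ² - 36 - 9 = 49 - 45 ≡ 4; y = λ·(36 - 4) - 39 ≡ 13. → (4, 13)
7G: (4, 13) + (9, 22). λ = (22 - 13)/(9 - 4) ≡ 9/5 mod 43. 5⁻¹ ≡ 26 (mod 43) since 5·26 = 130 ≡ 1, so λ ≡ 19.
  x = λ² - 4 - 9 = 361 - 13 ≡ 4; y = λ·(4 - 4) - 13 ≡ 30. → (4, 30)
8G: (4, 30) + (9, 22). λ = (22 - 30)/(9 - 4) ≡ 35/5 mod 43. 5⁻¹ ≡ 26 (mod 43) since 5·26 = 130 ≡ 1, so λ ≡ 7.
  x = λ² - 4 - 9 = 49 - 13 ≡ 36; y = λ·(4 - 36) - 30 ≡ 4. → (36, 4)
9G: (36, 4) + (9, 22). λ = (22 - 4)/(9 - 36) ≡ 18/16 mod 43. 16⁻¹ ≡ 35 (mod 43) since 16·35 = 560 ≡ 1, so λ ≡ 28.
  x = λ² - 36 - 9 = 784 - 45 ≡ 8; y = λ·(36 - 8) - 4 ≡ 6. → (8, 6)
10G: (8, 6) + (9, 22). λ = (22 - 6)/(9 - 8) ≡ 16/1 mod 43. 1⁻¹ ≡ 1 (mod 43) since 1·1 = 1 ≡ 1, so λ ≡ 16.
  x = λ² - 8 - 9 = 256 - 17 ≡ 24; y = λ·(8 - 24) - 6 ≡ 39. → (24, 39)
11G: (24, 39) + (9, 22). λ = (22 - 39)/(9 - 24) ≡ 26/28 mod 43. 28⁻¹ ≡ 20 (mod 43), so λ ≡ 4.
  x = λ² - 24 - 9 = 16 - 33 ≡ 26; y = λ·(24 - 26) - 39 ≡ 39. → (26, 39)
12G: (26, 39) + (9, 22). λ = (22 - 39)/(9 - 26) ≡ 26/26 mod 43. 26⁻¹ ≡ 5 (mod 43), so λ ≡ 1.
  x = λ² - 26 - 9 = 1 - 35 ≡ 9; y = λ·(26 - 9) - 39 ≡ 21. → (9, 21)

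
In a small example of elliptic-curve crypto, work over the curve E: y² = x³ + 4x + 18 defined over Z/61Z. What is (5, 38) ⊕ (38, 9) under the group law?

(33, 55)

(5, 38) + (38, 9). λ = (9 - 38)/(38 - 5) ≡ 32/33 mod 61. 33⁻¹ ≡ 37 (mod 61), so λ ≡ 25.
  x = λ² - 5 - 38 = 625 - 43 ≡ 33; y = λ·(5 - 33) - 38 ≡ 55. → (33, 55)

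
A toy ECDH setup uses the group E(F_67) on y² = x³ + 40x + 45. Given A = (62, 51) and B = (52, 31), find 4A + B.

(52, 31)

First 4A:
Double-and-add on 4 = (100)₂. Start with A = (62, 51) for the leading 1-bit.
double: tangent at (62, 51): λ = (3·62² + 40)/(2·51) ≡ 48/35. 35⁻¹ ≡ 23 (mod 67), so λ ≡ 48·23 ≡ 32.
  x = λ² - 62 - 62 = 1024 - 124 ≡ 29; y = λ·(62 - 29) - 51 ≡ 0. → (29, 0)
double: (29, 0) + (29, 0): same x and y₁ ≡ -y₂, so the sum is O.
4A = O.
Finally 4A + B:
O + (52, 31) = (52, 31) (identity).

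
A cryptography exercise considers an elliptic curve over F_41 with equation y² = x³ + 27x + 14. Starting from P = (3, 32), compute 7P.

Repeated addition: build up to 7P.
2P: tangent at (3, 32): λ = (3·3² + 27)/(2·32) ≡ 13/23. 23⁻¹ ≡ 25 (mod 41), so λ ≡ 13·25 ≡ 38.
  x = λ² - 3 - 3 = 1444 - 6 ≡ 3; y = λ·(3 - 3) - 32 ≡ 9. → (3, 9)
3P: (3, 9) + (3, 32): same x and y₁ ≡ -y₂, so the sum is the point at infinity.
4P: the point at infinity + (3, 32) = (3, 32) (identity).
5P: tangent at (3, 32): λ = (3·3² + 27)/(2·32) ≡ 13/23. 23⁻¹ ≡ 25 (mod 41), so λ ≡ 13·25 ≡ 38.
  x = λ² - 3 - 3 = 1444 - 6 ≡ 3; y = λ·(3 - 3) - 32 ≡ 9. → (3, 9)
6P: (3, 9) + (3, 32): same x and y₁ ≡ -y₂, so the sum is the point at infinity.
7P: the point at infinity + (3, 32) = (3, 32) (identity).

(3, 32)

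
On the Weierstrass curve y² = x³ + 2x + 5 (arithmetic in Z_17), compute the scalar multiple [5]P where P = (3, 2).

Double-and-add on 5 = (101)₂. Start with P = (3, 2) for the leading 1-bit.
double: tangent at (3, 2): λ = (3·3² + 2)/(2·2) ≡ 12/4. 4⁻¹ ≡ 13 (mod 17), so λ ≡ 12·13 ≡ 3.
  x = λ² - 3 - 3 = 9 - 6 ≡ 3; y = λ·(3 - 3) - 2 ≡ 15. → (3, 15)
double: tangent at (3, 15): λ = (3·3² + 2)/(2·15) ≡ 12/13. 13⁻¹ ≡ 4 (mod 17), so λ ≡ 12·4 ≡ 14.
  x = λ² - 3 - 3 = 196 - 6 ≡ 3; y = λ·(3 - 3) - 15 ≡ 2. → (3, 2)
add P: tangent at (3, 2): λ = (3·3² + 2)/(2·2) ≡ 12/4. 4⁻¹ ≡ 13 (mod 17), so λ ≡ 12·13 ≡ 3.
  x = λ² - 3 - 3 = 9 - 6 ≡ 3; y = λ·(3 - 3) - 2 ≡ 15. → (3, 15)

(3, 15)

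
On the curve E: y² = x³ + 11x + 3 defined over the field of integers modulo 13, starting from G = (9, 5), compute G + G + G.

(6, 5)

Repeated addition: build up to 3G.
2G: tangent at (9, 5): λ = (3·9² + 11)/(2·5) ≡ 7/10. 10⁻¹ ≡ 4 (mod 13), so λ ≡ 7·4 ≡ 2.
  x = λ² - 9 - 9 = 4 - 18 ≡ 12; y = λ·(9 - 12) - 5 ≡ 2. → (12, 2)
3G: (12, 2) + (9, 5). λ = (5 - 2)/(9 - 12) ≡ 3/10 mod 13. 10⁻¹ ≡ 4 (mod 13), so λ ≡ 12.
  x = λ² - 12 - 9 = 144 - 21 ≡ 6; y = λ·(12 - 6) - 2 ≡ 5. → (6, 5)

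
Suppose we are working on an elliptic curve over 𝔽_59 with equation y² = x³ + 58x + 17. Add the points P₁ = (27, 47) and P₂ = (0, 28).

(52, 25)

(27, 47) + (0, 28). λ = (28 - 47)/(0 - 27) ≡ 40/32 mod 59. 32⁻¹ ≡ 24 (mod 59), so λ ≡ 16.
  x = λ² - 27 - 0 = 256 - 27 ≡ 52; y = λ·(27 - 52) - 47 ≡ 25. → (52, 25)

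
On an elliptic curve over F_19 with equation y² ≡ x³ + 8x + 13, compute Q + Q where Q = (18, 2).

tangent at (18, 2): λ = (3·18² + 8)/(2·2) ≡ 11/4. 4⁻¹ ≡ 5 (mod 19) since 4·5 = 20 ≡ 1, so λ ≡ 11·5 ≡ 17.
  x = λ² - 18 - 18 = 289 - 36 ≡ 6; y = λ·(18 - 6) - 2 ≡ 12. → (6, 12)

(6, 12)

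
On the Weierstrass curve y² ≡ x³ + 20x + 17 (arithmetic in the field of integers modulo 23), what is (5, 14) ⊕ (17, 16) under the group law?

(5, 14) + (17, 16). λ = (16 - 14)/(17 - 5) ≡ 2/12 mod 23. 12⁻¹ ≡ 2 (mod 23), so λ ≡ 4.
  x = λ² - 5 - 17 = 16 - 22 ≡ 17; y = λ·(5 - 17) - 14 ≡ 7. → (17, 7)

(17, 7)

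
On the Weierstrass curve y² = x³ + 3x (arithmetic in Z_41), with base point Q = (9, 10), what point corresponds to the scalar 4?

(32, 8)

Double-and-add on 4 = (100)₂. Start with Q = (9, 10) for the leading 1-bit.
double: tangent at (9, 10): λ = (3·9² + 3)/(2·10) ≡ 0/20. 20⁻¹ ≡ 39 (mod 41) since 20·39 = 780 ≡ 1, so λ ≡ 0·39 ≡ 0.
  x = λ² - 9 - 9 = 0 - 18 ≡ 23; y = λ·(9 - 23) - 10 ≡ 31. → (23, 31)
double: tangent at (23, 31): λ = (3·23² + 3)/(2·31) ≡ 32/21. 21⁻¹ ≡ 2 (mod 41), so λ ≡ 32·2 ≡ 23.
  x = λ² - 23 - 23 = 529 - 46 ≡ 32; y = λ·(23 - 32) - 31 ≡ 8. → (32, 8)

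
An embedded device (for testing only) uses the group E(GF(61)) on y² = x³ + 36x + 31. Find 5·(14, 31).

(12, 19)

Write G = (14, 31).
Repeated addition: build up to 5G.
2G: tangent at (14, 31): λ = (3·14² + 36)/(2·31) ≡ 14/1. 1⁻¹ ≡ 1 (mod 61) since 1·1 = 1 ≡ 1, so λ ≡ 14·1 ≡ 14.
  x = λ² - 14 - 14 = 196 - 28 ≡ 46; y = λ·(14 - 46) - 31 ≡ 9. → (46, 9)
3G: (46, 9) + (14, 31). λ = (31 - 9)/(14 - 46) ≡ 22/29 mod 61. 29⁻¹ ≡ 40 (mod 61), so λ ≡ 26.
  x = λ² - 46 - 14 = 676 - 60 ≡ 6; y = λ·(46 - 6) - 9 ≡ 55. → (6, 55)
4G: (6, 55) + (14, 31). λ = (31 - 55)/(14 - 6) ≡ 37/8 mod 61. 8⁻¹ ≡ 23 (mod 61) since 8·23 = 184 ≡ 1, so λ ≡ 58.
  x = λ² - 6 - 14 = 3364 - 20 ≡ 50; y = λ·(6 - 50) - 55 ≡ 16. → (50, 16)
5G: (50, 16) + (14, 31). λ = (31 - 16)/(14 - 50) ≡ 15/25 mod 61. 25⁻¹ ≡ 22 (mod 61), so λ ≡ 25.
  x = λ² - 50 - 14 = 625 - 64 ≡ 12; y = λ·(50 - 12) - 16 ≡ 19. → (12, 19)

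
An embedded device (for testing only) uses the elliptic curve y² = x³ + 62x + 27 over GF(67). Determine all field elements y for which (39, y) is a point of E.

x³ + 62x + 27 = 61764 ≡ 57 (mod 67).
57 is a non-residue mod 67; no y exists.

none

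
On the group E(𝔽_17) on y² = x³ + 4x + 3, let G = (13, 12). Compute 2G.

(16, 7)

tangent at (13, 12): λ = (3·13² + 4)/(2·12) ≡ 1/7. 7⁻¹ ≡ 5 (mod 17) since 7·5 = 35 ≡ 1, so λ ≡ 1·5 ≡ 5.
  x = λ² - 13 - 13 = 25 - 26 ≡ 16; y = λ·(13 - 16) - 12 ≡ 7. → (16, 7)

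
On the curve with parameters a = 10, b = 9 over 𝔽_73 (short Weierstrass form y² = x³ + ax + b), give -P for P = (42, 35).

-(42, 35) = (42, -35 mod 73) = (42, 38).

(42, 38)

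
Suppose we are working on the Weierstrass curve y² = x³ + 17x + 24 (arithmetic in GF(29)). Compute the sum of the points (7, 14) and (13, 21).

(16, 19)

(7, 14) + (13, 21). λ = (21 - 14)/(13 - 7) ≡ 7/6 mod 29. 6⁻¹ ≡ 5 (mod 29), so λ ≡ 6.
  x = λ² - 7 - 13 = 36 - 20 ≡ 16; y = λ·(7 - 16) - 14 ≡ 19. → (16, 19)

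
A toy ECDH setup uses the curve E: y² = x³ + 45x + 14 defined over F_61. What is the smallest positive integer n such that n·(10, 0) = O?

2P: (10, 0) + (10, 0): same x and y₁ ≡ -y₂, so the sum is O.
2P = O, so the order is 2.

2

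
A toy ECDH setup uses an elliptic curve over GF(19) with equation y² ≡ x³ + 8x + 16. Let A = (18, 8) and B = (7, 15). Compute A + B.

(18, 8) + (7, 15). λ = (15 - 8)/(7 - 18) ≡ 7/8 mod 19. 8⁻¹ ≡ 12 (mod 19), so λ ≡ 8.
  x = λ² - 18 - 7 = 64 - 25 ≡ 1; y = λ·(18 - 1) - 8 ≡ 14. → (1, 14)

(1, 14)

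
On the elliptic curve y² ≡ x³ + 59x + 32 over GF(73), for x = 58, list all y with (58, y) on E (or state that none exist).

x³ + 59x + 32 = 198566 ≡ 6 (mod 73).
Square roots of 6 mod 73: 15 and 58 (since 15² = 225 ≡ 6).

15, 58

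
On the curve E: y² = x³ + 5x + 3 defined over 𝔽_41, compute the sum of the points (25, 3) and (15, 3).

(1, 38)

(25, 3) + (15, 3). λ = (3 - 3)/(15 - 25) ≡ 0/31 mod 41. 31⁻¹ ≡ 4 (mod 41) since 31·4 = 124 ≡ 1, so λ ≡ 0.
  x = λ² - 25 - 15 = 0 - 40 ≡ 1; y = λ·(25 - 1) - 3 ≡ 38. → (1, 38)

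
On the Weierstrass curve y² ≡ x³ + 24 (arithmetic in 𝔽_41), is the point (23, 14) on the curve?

no

y² = 14² ≡ 32; x³ + 0x + 24 = 12191 ≡ 14 (mod 41). 32 ≠ 14.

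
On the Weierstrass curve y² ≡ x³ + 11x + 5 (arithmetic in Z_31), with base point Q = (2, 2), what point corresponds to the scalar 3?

(14, 12)

Repeated addition: build up to 3Q.
2Q: tangent at (2, 2): λ = (3·2² + 11)/(2·2) ≡ 23/4. 4⁻¹ ≡ 8 (mod 31), so λ ≡ 23·8 ≡ 29.
  x = λ² - 2 - 2 = 841 - 4 ≡ 0; y = λ·(2 - 0) - 2 ≡ 25. → (0, 25)
3Q: (0, 25) + (2, 2). λ = (2 - 25)/(2 - 0) ≡ 8/2 mod 31. 2⁻¹ ≡ 16 (mod 31), so λ ≡ 4.
  x = λ² - 0 - 2 = 16 - 2 ≡ 14; y = λ·(0 - 14) - 25 ≡ 12. → (14, 12)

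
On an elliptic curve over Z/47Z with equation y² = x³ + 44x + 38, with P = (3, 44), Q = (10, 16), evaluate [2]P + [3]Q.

(28, 2)

First 2P:
Repeated addition: build up to 2P.
2P: tangent at (3, 44): λ = (3·3² + 44)/(2·44) ≡ 24/41. 41⁻¹ ≡ 39 (mod 47), so λ ≡ 24·39 ≡ 43.
  x = λ² - 3 - 3 = 1849 - 6 ≡ 10; y = λ·(3 - 10) - 44 ≡ 31. → (10, 31)
2P = (10, 31).
Next 3Q:
Repeated addition: build up to 3Q.
2Q: tangent at (10, 16): λ = (3·10² + 44)/(2·16) ≡ 15/32. 32⁻¹ ≡ 25 (mod 47), so λ ≡ 15·25 ≡ 46.
  x = λ² - 10 - 10 = 2116 - 20 ≡ 28; y = λ·(10 - 28) - 16 ≡ 2. → (28, 2)
3Q: (28, 2) + (10, 16). λ = (16 - 2)/(10 - 28) ≡ 14/29 mod 47. 29⁻¹ ≡ 13 (mod 47) since 29·13 = 377 ≡ 1, so λ ≡ 41.
  x = λ² - 28 - 10 = 1681 - 38 ≡ 45; y = λ·(28 - 45) - 2 ≡ 6. → (45, 6)
3Q = (45, 6).
Finally 2P + 3Q:
(10, 31) + (45, 6). λ = (6 - 31)/(45 - 10) ≡ 22/35 mod 47. 35⁻¹ ≡ 43 (mod 47), so λ ≡ 6.
  x = λ² - 10 - 45 = 36 - 55 ≡ 28; y = λ·(10 - 28) - 31 ≡ 2. → (28, 2)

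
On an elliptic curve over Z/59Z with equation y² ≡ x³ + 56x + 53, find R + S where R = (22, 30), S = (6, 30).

(22, 30) + (6, 30). λ = (30 - 30)/(6 - 22) ≡ 0/43 mod 59. 43⁻¹ ≡ 11 (mod 59), so λ ≡ 0.
  x = λ² - 22 - 6 = 0 - 28 ≡ 31; y = λ·(22 - 31) - 30 ≡ 29. → (31, 29)

(31, 29)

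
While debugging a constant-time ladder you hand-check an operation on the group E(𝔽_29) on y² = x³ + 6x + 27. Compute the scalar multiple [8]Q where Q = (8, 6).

Double-and-add on 8 = (1000)₂. Start with Q = (8, 6) for the leading 1-bit.
double: tangent at (8, 6): λ = (3·8² + 6)/(2·6) ≡ 24/12. 12⁻¹ ≡ 17 (mod 29), so λ ≡ 24·17 ≡ 2.
  x = λ² - 8 - 8 = 4 - 16 ≡ 17; y = λ·(8 - 17) - 6 ≡ 5. → (17, 5)
double: tangent at (17, 5): λ = (3·17² + 6)/(2·5) ≡ 3/10. 10⁻¹ ≡ 3 (mod 29) since 10·3 = 30 ≡ 1, so λ ≡ 3·3 ≡ 9.
  x = λ² - 17 - 17 = 81 - 34 ≡ 18; y = λ·(17 - 18) - 5 ≡ 15. → (18, 15)
double: tangent at (18, 15): λ = (3·18² + 6)/(2·15) ≡ 21/1. 1⁻¹ ≡ 1 (mod 29), so λ ≡ 21·1 ≡ 21.
  x = λ² - 18 - 18 = 441 - 36 ≡ 28; y = λ·(18 - 28) - 15 ≡ 7. → (28, 7)

(28, 7)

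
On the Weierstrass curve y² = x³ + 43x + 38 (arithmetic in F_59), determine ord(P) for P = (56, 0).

2

2P: (56, 0) + (56, 0): same x and y₁ ≡ -y₂, so the sum is 𝒪.
2P = 𝒪, so the order is 2.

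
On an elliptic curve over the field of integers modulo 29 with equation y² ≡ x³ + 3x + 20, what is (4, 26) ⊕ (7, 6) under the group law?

(27, 21)

(4, 26) + (7, 6). λ = (6 - 26)/(7 - 4) ≡ 9/3 mod 29. 3⁻¹ ≡ 10 (mod 29) since 3·10 = 30 ≡ 1, so λ ≡ 3.
  x = λ² - 4 - 7 = 9 - 11 ≡ 27; y = λ·(4 - 27) - 26 ≡ 21. → (27, 21)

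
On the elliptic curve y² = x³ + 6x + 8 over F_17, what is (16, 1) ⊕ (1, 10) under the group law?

(16, 1) + (1, 10). λ = (10 - 1)/(1 - 16) ≡ 9/2 mod 17. 2⁻¹ ≡ 9 (mod 17) since 2·9 = 18 ≡ 1, so λ ≡ 13.
  x = λ² - 16 - 1 = 169 - 17 ≡ 16; y = λ·(16 - 16) - 1 ≡ 16. → (16, 16)

(16, 16)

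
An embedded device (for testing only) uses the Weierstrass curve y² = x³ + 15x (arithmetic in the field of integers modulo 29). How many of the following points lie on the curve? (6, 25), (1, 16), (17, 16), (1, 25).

2

(6, 25): 25² ≡ 16, rhs ≡ 16 → on.
(1, 16): 16² ≡ 24, rhs ≡ 16 → off.
(17, 16): 16² ≡ 24, rhs ≡ 6 → off.
(1, 25): 25² ≡ 16, rhs ≡ 16 → on.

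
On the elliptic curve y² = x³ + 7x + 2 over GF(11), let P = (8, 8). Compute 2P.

(10, 7)

tangent at (8, 8): λ = (3·8² + 7)/(2·8) ≡ 1/5. 5⁻¹ ≡ 9 (mod 11) since 5·9 = 45 ≡ 1, so λ ≡ 1·9 ≡ 9.
  x = λ² - 8 - 8 = 81 - 16 ≡ 10; y = λ·(8 - 10) - 8 ≡ 7. → (10, 7)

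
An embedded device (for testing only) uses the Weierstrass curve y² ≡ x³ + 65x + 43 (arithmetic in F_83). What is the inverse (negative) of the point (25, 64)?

-(25, 64) = (25, -64 mod 83) = (25, 19).

(25, 19)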